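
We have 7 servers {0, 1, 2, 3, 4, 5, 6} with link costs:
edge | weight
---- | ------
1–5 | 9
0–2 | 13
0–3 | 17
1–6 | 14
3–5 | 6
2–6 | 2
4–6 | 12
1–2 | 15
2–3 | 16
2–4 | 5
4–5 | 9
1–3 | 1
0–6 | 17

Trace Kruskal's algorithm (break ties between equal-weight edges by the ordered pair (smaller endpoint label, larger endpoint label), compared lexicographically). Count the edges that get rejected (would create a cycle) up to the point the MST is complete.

2

Kruskal's algorithm — process edges by increasing weight (ties by edge label):
1–3 (1): add. Components now {0} {1,3} {2} {4} {5} {6}
2–6 (2): add. Components now {0} {1,3} {2,6} {4} {5}
2–4 (5): add. Components now {0} {1,3} {2,4,6} {5}
3–5 (6): add. Components now {0} {1,3,5} {2,4,6}
1–5 (9): skip — 1 and 5 already connected.
4–5 (9): add. Components now {0} {1,2,3,4,5,6}
4–6 (12): skip — 4 and 6 already connected.
0–2 (13): add. Components now {0,1,2,3,4,5,6}
Edges rejected before the tree was complete: 2.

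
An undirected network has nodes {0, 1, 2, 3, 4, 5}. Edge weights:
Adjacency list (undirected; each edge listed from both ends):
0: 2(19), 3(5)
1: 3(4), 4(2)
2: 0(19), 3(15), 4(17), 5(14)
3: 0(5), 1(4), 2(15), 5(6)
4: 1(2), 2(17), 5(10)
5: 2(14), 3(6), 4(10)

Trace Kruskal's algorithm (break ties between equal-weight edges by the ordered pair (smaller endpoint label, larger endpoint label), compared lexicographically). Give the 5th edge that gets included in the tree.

Kruskal's algorithm — process edges by increasing weight (ties by edge label):
1—4 (2): add — endpoints in different components.
1—3 (4): add — endpoints in different components.
0—3 (5): add — endpoints in different components.
3—5 (6): add — endpoints in different components.
4—5 (10): skip — 4 and 5 already connected.
2—5 (14): add — endpoints in different components.
The 5th edge added is 2—5.

2-5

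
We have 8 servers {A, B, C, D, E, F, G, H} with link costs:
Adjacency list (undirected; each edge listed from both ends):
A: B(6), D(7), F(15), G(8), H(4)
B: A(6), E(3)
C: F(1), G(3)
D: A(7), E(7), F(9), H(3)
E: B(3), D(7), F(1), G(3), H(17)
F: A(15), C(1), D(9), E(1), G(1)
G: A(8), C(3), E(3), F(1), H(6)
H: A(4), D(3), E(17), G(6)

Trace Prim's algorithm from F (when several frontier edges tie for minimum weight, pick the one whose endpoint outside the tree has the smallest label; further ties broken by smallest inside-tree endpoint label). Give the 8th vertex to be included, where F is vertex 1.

Grow the tree from F using Prim:
Step 1: cheapest edge leaving the tree is C-F (1); add C.
Step 2: cheapest edge leaving the tree is E-F (1); add E.
Step 3: cheapest edge leaving the tree is F-G (1); add G.
Step 4: cheapest edge leaving the tree is B-E (3); add B.
Step 5: cheapest edge leaving the tree is A-B (6); add A.
Step 6: cheapest edge leaving the tree is A-H (4); add H.
Step 7: cheapest edge leaving the tree is D-H (3); add D.
Vertex order: F, C, E, G, B, A, H, D. The 8th vertex is D.

D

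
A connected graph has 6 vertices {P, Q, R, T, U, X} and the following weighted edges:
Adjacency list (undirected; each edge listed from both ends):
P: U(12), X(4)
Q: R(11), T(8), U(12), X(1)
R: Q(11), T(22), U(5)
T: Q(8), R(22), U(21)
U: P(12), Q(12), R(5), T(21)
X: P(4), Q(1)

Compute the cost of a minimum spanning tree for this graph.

29

Kruskal: consider edges lightest-first.
Q X (1): add — endpoints in different components.
P X (4): add — endpoints in different components.
R U (5): add — endpoints in different components.
Q T (8): add — endpoints in different components.
Q R (11): add — endpoints in different components.
MST edges: Q X, P X, R U, Q T, Q R; total weight 1+4+5+8+11 = 29.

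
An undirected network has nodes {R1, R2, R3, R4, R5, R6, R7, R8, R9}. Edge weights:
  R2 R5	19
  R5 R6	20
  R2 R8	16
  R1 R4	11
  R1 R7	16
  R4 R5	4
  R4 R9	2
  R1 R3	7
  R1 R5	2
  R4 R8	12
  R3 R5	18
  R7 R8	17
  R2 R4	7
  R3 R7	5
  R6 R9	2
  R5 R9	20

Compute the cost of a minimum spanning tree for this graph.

41

Kruskal's algorithm — process edges by increasing weight (ties by edge label):
R1 R5 (2): add — endpoints in different components.
R4 R9 (2): add — endpoints in different components.
R6 R9 (2): add — endpoints in different components.
R4 R5 (4): add — endpoints in different components.
R3 R7 (5): add — endpoints in different components.
R1 R3 (7): add — endpoints in different components.
R2 R4 (7): add — endpoints in different components.
R1 R4 (11): skip — R1 and R4 already connected.
R4 R8 (12): add — endpoints in different components.
MST edges: R1 R5, R4 R9, R6 R9, R4 R5, R3 R7, R1 R3, R2 R4, R4 R8; total weight 2+2+2+4+5+7+7+12 = 41.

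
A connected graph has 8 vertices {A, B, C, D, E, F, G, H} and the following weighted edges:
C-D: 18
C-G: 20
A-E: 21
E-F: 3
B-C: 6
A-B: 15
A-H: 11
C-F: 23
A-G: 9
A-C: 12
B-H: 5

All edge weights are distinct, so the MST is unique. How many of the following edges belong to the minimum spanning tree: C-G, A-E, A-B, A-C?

1

Kruskal's algorithm — process edges by increasing weight (ties by edge label):
E-F (3): add — endpoints in different components.
B-H (5): add — endpoints in different components.
B-C (6): add — endpoints in different components.
A-G (9): add — endpoints in different components.
A-H (11): add — endpoints in different components.
A-C (12): skip — A and C already connected.
A-B (15): skip — A and B already connected.
C-D (18): add — endpoints in different components.
C-G (20): skip — C and G already connected.
A-E (21): add — endpoints in different components.
MST edge set: {E-F, B-H, B-C, A-G, A-H, C-D, A-E}.
Of the listed edges, {A-E} are in the MST → 1.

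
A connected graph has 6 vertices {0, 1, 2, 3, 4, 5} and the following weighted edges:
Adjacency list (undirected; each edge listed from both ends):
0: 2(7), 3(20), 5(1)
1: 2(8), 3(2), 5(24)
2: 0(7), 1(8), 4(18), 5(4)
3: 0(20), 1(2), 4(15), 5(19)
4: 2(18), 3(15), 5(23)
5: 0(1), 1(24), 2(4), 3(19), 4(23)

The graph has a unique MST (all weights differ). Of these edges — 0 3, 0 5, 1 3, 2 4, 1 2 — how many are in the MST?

3

Kruskal: consider edges lightest-first.
0 5 (1): add — endpoints in different components.
1 3 (2): add — endpoints in different components.
2 5 (4): add — endpoints in different components.
0 2 (7): skip — 0 and 2 already connected.
1 2 (8): add — endpoints in different components.
3 4 (15): add — endpoints in different components.
MST edge set: {0 5, 1 3, 2 5, 1 2, 3 4}.
Of the listed edges, {0 5, 1 3, 1 2} are in the MST → 3.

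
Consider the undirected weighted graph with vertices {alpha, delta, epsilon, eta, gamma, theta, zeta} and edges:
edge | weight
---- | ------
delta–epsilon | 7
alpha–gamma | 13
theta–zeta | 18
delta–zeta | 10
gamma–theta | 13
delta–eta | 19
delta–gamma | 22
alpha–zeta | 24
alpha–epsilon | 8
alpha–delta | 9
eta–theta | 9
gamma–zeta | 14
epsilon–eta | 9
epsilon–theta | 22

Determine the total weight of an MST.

Kruskal: consider edges lightest-first.
delta–epsilon (7): add — endpoints in different components.
alpha–epsilon (8): add — endpoints in different components.
alpha–delta (9): skip — alpha and delta already connected.
epsilon–eta (9): add — endpoints in different components.
eta–theta (9): add — endpoints in different components.
delta–zeta (10): add — endpoints in different components.
alpha–gamma (13): add — endpoints in different components.
MST edges: delta–epsilon, alpha–epsilon, epsilon–eta, eta–theta, delta–zeta, alpha–gamma; total weight 7+8+9+9+10+13 = 56.

56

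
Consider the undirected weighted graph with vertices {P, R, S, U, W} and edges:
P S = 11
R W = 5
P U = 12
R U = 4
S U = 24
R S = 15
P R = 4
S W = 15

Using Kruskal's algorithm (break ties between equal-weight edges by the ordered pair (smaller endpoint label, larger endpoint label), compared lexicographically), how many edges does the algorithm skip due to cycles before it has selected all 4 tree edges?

Sort edges by weight, then run Kruskal:
P R (4): add — endpoints in different components.
R U (4): add — endpoints in different components.
R W (5): add — endpoints in different components.
P S (11): add — endpoints in different components.
Edges rejected before the tree was complete: 0.

0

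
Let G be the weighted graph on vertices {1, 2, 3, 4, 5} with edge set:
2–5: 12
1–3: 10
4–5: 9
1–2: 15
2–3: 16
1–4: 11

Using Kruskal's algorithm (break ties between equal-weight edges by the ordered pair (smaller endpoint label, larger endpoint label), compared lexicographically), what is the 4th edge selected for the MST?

2-5

Kruskal's algorithm — process edges by increasing weight (ties by edge label):
4–5 (9): add — endpoints in different components.
1–3 (10): add — endpoints in different components.
1–4 (11): add — endpoints in different components.
2–5 (12): add — endpoints in different components.
The 4th edge added is 2–5.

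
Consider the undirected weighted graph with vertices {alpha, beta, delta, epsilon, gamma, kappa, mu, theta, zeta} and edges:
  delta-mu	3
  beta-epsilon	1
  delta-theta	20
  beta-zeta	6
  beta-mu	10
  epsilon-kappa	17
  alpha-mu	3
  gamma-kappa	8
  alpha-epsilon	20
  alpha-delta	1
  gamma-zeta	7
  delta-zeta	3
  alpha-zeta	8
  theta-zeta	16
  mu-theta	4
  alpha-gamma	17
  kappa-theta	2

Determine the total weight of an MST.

Kruskal's algorithm — process edges by increasing weight (ties by edge label):
alpha-delta (1): add — endpoints in different components.
beta-epsilon (1): add — endpoints in different components.
kappa-theta (2): add — endpoints in different components.
alpha-mu (3): add — endpoints in different components.
delta-mu (3): skip — mu and delta already connected.
delta-zeta (3): add — endpoints in different components.
mu-theta (4): add — endpoints in different components.
beta-zeta (6): add — endpoints in different components.
gamma-zeta (7): add — endpoints in different components.
MST edges: alpha-delta, beta-epsilon, kappa-theta, alpha-mu, delta-zeta, mu-theta, beta-zeta, gamma-zeta; total weight 1+1+2+3+3+4+6+7 = 27.

27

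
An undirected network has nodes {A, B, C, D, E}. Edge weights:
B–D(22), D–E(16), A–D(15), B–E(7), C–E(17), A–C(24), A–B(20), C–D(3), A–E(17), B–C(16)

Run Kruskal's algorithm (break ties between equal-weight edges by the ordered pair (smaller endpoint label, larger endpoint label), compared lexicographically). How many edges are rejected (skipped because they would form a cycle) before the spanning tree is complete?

0

Sort edges by weight, then run Kruskal:
C–D (3): add — endpoints in different components.
B–E (7): add — endpoints in different components.
A–D (15): add — endpoints in different components.
B–C (16): add — endpoints in different components.
Edges rejected before the tree was complete: 0.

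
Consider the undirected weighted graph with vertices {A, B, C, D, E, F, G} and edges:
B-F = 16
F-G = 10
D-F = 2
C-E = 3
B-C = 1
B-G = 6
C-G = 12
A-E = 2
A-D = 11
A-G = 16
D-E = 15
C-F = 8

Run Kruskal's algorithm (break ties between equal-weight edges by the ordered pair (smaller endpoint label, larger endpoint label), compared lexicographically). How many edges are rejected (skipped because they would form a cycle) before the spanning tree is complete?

Sort edges by weight, then run Kruskal:
B-C (1): add. Components now {A} {B,C} {D} {E} {F} {G}
A-E (2): add. Components now {A,E} {B,C} {D} {F} {G}
D-F (2): add. Components now {A,E} {B,C} {D,F} {G}
C-E (3): add. Components now {A,B,C,E} {D,F} {G}
B-G (6): add. Components now {A,B,C,E,G} {D,F}
C-F (8): add. Components now {A,B,C,D,E,F,G}
Edges rejected before the tree was complete: 0.

0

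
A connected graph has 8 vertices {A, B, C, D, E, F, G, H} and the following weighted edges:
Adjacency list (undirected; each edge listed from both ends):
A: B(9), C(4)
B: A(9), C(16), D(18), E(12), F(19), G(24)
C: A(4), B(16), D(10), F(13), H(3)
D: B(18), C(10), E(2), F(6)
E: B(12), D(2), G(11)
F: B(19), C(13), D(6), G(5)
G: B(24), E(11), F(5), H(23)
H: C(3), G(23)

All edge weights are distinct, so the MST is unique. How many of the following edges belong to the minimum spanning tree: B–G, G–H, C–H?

Sort edges by weight, then run Kruskal:
D–E (2): add — endpoints in different components.
C–H (3): add — endpoints in different components.
A–C (4): add — endpoints in different components.
F–G (5): add — endpoints in different components.
D–F (6): add — endpoints in different components.
A–B (9): add — endpoints in different components.
C–D (10): add — endpoints in different components.
MST edge set: {D–E, C–H, A–C, F–G, D–F, A–B, C–D}.
Of the listed edges, {C–H} are in the MST → 1.

1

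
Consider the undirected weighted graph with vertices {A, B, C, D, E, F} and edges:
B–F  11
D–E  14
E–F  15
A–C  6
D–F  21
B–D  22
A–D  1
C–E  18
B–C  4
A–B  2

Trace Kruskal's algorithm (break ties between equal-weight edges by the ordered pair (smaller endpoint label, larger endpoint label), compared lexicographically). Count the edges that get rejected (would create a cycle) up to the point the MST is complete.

1

Kruskal's algorithm — process edges by increasing weight (ties by edge label):
A–D (1): add — endpoints in different components.
A–B (2): add — endpoints in different components.
B–C (4): add — endpoints in different components.
A–C (6): skip — A and C already connected.
B–F (11): add — endpoints in different components.
D–E (14): add — endpoints in different components.
Edges rejected before the tree was complete: 1.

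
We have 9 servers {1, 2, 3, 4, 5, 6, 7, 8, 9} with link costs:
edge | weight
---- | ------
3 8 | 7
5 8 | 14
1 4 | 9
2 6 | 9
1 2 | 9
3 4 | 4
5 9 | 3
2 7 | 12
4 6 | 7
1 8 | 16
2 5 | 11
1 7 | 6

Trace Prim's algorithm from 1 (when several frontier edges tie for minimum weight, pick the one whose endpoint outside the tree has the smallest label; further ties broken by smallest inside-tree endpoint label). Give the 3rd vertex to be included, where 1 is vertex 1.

Grow the tree from 1 using Prim:
Step 1: cheapest edge leaving the tree is 1 7 (6); add 7.
Step 2: cheapest edge leaving the tree is 1 2 (9); add 2.
Step 3: cheapest edge leaving the tree is 1 4 (9); add 4.
Step 4: cheapest edge leaving the tree is 3 4 (4); add 3.
Step 5: cheapest edge leaving the tree is 4 6 (7); add 6.
Step 6: cheapest edge leaving the tree is 3 8 (7); add 8.
Step 7: cheapest edge leaving the tree is 2 5 (11); add 5.
Step 8: cheapest edge leaving the tree is 5 9 (3); add 9.
Vertex order: 1, 7, 2, 4, 3, 6, 8, 5, 9. The 3rd vertex is 2.

2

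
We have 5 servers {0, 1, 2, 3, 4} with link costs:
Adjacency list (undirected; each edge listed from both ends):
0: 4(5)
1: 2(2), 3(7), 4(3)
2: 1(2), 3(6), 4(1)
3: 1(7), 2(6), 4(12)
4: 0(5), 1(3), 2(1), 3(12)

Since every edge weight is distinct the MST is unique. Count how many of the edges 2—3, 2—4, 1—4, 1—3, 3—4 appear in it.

2

Sort edges by weight, then run Kruskal:
2—4 (1): add — endpoints in different components.
1—2 (2): add — endpoints in different components.
1—4 (3): skip — 1 and 4 already connected.
0—4 (5): add — endpoints in different components.
2—3 (6): add — endpoints in different components.
MST edge set: {2—4, 1—2, 0—4, 2—3}.
Of the listed edges, {2—3, 2—4} are in the MST → 2.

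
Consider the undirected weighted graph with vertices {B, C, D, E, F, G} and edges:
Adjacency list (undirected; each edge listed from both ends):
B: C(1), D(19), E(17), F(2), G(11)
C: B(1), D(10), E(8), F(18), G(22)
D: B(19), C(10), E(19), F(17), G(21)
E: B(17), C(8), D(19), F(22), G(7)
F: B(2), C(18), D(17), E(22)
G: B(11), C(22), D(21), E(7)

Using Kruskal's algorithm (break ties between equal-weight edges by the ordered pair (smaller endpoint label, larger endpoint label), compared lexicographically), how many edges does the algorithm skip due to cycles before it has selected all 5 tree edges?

0

Kruskal: consider edges lightest-first.
B-C (1): add — endpoints in different components.
B-F (2): add — endpoints in different components.
E-G (7): add — endpoints in different components.
C-E (8): add — endpoints in different components.
C-D (10): add — endpoints in different components.
Edges rejected before the tree was complete: 0.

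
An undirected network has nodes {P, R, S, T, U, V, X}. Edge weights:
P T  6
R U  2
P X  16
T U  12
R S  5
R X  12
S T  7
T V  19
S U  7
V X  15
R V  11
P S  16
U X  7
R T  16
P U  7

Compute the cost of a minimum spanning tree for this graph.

38

Kruskal's algorithm — process edges by increasing weight (ties by edge label):
R U (2): add — endpoints in different components.
R S (5): add — endpoints in different components.
P T (6): add — endpoints in different components.
P U (7): add — endpoints in different components.
S T (7): skip — S and T already connected.
S U (7): skip — S and U already connected.
U X (7): add — endpoints in different components.
R V (11): add — endpoints in different components.
MST edges: R U, R S, P T, P U, U X, R V; total weight 2+5+6+7+7+11 = 38.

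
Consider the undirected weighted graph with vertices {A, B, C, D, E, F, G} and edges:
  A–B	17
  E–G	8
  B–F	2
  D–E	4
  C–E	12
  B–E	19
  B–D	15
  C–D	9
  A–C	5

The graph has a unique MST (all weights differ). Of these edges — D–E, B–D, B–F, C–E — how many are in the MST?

Kruskal's algorithm — process edges by increasing weight (ties by edge label):
B–F (2): add. Components now {A} {B,F} {C} {D} {E} {G}
D–E (4): add. Components now {A} {B,F} {C} {D,E} {G}
A–C (5): add. Components now {A,C} {B,F} {D,E} {G}
E–G (8): add. Components now {A,C} {B,F} {D,E,G}
C–D (9): add. Components now {A,C,D,E,G} {B,F}
C–E (12): skip — C and E already connected.
B–D (15): add. Components now {A,B,C,D,E,F,G}
MST edge set: {B–F, D–E, A–C, E–G, C–D, B–D}.
Of the listed edges, {D–E, B–D, B–F} are in the MST → 3.

3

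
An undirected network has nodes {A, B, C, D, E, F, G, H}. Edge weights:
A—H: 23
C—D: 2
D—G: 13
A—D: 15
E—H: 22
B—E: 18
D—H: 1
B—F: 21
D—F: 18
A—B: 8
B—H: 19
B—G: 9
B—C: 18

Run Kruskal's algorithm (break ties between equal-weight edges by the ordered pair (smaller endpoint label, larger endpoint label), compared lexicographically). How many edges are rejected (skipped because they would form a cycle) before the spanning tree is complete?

2

Kruskal's algorithm — process edges by increasing weight (ties by edge label):
D—H (1): add — endpoints in different components.
C—D (2): add — endpoints in different components.
A—B (8): add — endpoints in different components.
B—G (9): add — endpoints in different components.
D—G (13): add — endpoints in different components.
A—D (15): skip — A and D already connected.
B—C (18): skip — B and C already connected.
B—E (18): add — endpoints in different components.
D—F (18): add — endpoints in different components.
Edges rejected before the tree was complete: 2.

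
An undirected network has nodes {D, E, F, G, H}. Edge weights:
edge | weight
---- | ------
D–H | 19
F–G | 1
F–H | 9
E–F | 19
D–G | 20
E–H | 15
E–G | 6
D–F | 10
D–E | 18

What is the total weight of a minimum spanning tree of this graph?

Prim's algorithm from H:
Step 1: cheapest edge leaving the tree is F–H (9); add F.
Step 2: cheapest edge leaving the tree is F–G (1); add G.
Step 3: cheapest edge leaving the tree is E–G (6); add E.
Step 4: cheapest edge leaving the tree is D–F (10); add D.
MST edges: F–H, F–G, E–G, D–F; total weight 9+1+6+10 = 26.

26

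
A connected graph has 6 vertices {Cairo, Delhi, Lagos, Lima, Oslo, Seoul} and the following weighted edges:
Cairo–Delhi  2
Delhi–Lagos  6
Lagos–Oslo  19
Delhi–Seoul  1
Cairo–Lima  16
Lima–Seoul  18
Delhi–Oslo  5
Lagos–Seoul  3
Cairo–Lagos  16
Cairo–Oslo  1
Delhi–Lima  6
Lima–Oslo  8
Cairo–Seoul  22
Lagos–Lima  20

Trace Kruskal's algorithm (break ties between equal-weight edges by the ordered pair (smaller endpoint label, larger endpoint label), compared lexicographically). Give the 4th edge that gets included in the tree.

Kruskal: consider edges lightest-first.
Cairo–Oslo (1): add — endpoints in different components.
Delhi–Seoul (1): add — endpoints in different components.
Cairo–Delhi (2): add — endpoints in different components.
Lagos–Seoul (3): add — endpoints in different components.
Delhi–Oslo (5): skip — Delhi and Oslo already connected.
Delhi–Lagos (6): skip — Delhi and Lagos already connected.
Delhi–Lima (6): add — endpoints in different components.
The 4th edge added is Lagos–Seoul.

Lagos-Seoul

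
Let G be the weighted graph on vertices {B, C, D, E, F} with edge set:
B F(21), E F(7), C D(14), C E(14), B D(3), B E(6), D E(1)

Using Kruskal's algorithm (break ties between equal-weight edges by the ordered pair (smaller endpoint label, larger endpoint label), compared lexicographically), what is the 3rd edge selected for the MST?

Kruskal: consider edges lightest-first.
D E (1): add — endpoints in different components.
B D (3): add — endpoints in different components.
B E (6): skip — B and E already connected.
E F (7): add — endpoints in different components.
C D (14): add — endpoints in different components.
The 3rd edge added is E F.

E-F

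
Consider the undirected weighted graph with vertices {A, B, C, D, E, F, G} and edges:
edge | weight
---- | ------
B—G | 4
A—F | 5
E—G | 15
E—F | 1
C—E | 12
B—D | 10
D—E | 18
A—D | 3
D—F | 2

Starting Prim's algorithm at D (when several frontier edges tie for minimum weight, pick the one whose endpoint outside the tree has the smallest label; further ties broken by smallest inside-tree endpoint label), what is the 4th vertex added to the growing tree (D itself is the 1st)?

Prim's algorithm from D:
Step 1: cheapest edge leaving the tree is D—F (2); add F.
Step 2: cheapest edge leaving the tree is E—F (1); add E.
Step 3: cheapest edge leaving the tree is A—D (3); add A.
Step 4: cheapest edge leaving the tree is B—D (10); add B.
Step 5: cheapest edge leaving the tree is B—G (4); add G.
Step 6: cheapest edge leaving the tree is C—E (12); add C.
Vertex order: D, F, E, A, B, G, C. The 4th vertex is A.

A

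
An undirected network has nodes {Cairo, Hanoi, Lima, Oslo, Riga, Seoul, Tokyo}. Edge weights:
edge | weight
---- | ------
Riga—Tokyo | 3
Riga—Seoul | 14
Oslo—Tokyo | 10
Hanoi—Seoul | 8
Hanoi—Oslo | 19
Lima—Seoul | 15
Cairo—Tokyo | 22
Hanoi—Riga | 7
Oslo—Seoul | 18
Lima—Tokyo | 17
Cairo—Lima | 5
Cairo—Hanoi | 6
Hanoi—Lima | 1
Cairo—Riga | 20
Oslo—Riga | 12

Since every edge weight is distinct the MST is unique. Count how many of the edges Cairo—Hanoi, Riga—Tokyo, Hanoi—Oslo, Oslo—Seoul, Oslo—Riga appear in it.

1

Kruskal: consider edges lightest-first.
Hanoi—Lima (1): add — endpoints in different components.
Riga—Tokyo (3): add — endpoints in different components.
Cairo—Lima (5): add — endpoints in different components.
Cairo—Hanoi (6): skip — Cairo and Hanoi already connected.
Hanoi—Riga (7): add — endpoints in different components.
Hanoi—Seoul (8): add — endpoints in different components.
Oslo—Tokyo (10): add — endpoints in different components.
MST edge set: {Hanoi—Lima, Riga—Tokyo, Cairo—Lima, Hanoi—Riga, Hanoi—Seoul, Oslo—Tokyo}.
Of the listed edges, {Riga—Tokyo} are in the MST → 1.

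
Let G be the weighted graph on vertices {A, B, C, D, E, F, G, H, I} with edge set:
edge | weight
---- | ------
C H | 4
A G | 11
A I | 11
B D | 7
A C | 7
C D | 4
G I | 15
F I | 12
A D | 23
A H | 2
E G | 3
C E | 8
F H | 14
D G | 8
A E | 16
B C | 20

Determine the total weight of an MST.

Kruskal: consider edges lightest-first.
A H (2): add — endpoints in different components.
E G (3): add — endpoints in different components.
C D (4): add — endpoints in different components.
C H (4): add — endpoints in different components.
A C (7): skip — A and C already connected.
B D (7): add — endpoints in different components.
C E (8): add — endpoints in different components.
D G (8): skip — D and G already connected.
A G (11): skip — A and G already connected.
A I (11): add — endpoints in different components.
F I (12): add — endpoints in different components.
MST edges: A H, E G, C D, C H, B D, C E, A I, F I; total weight 2+3+4+4+7+8+11+12 = 51.

51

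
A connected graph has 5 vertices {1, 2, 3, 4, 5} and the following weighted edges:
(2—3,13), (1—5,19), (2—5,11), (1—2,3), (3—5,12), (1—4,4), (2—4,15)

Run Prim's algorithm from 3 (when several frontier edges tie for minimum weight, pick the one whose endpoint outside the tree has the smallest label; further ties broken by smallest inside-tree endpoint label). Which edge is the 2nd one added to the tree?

2-5

Prim, starting at 3.
Step 1: frontier [3—5 12, 2—3 13] → take 3—5 (12); add 5.
Step 2: frontier [2—3 13, 2—5 11, 1—5 19] → take 2—5 (11); add 2.
Step 3: frontier [1—2 3, 2—4 15, 1—5 19] → take 1—2 (3); add 1.
Step 4: frontier [1—4 4, 2—4 15] → take 1—4 (4); add 4.
The 2nd edge added is 2—5.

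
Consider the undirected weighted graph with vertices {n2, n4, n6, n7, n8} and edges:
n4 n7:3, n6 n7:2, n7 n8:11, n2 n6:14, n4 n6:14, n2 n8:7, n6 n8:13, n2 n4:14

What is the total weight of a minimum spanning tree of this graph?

23

Kruskal's algorithm — process edges by increasing weight (ties by edge label):
n6 n7 (2): add — endpoints in different components.
n4 n7 (3): add — endpoints in different components.
n2 n8 (7): add — endpoints in different components.
n7 n8 (11): add — endpoints in different components.
MST edges: n6 n7, n4 n7, n2 n8, n7 n8; total weight 2+3+7+11 = 23.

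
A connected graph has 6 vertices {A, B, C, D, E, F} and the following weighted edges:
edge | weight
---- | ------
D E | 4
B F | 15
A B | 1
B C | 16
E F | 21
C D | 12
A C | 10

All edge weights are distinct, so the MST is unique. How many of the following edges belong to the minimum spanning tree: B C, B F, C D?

2

Kruskal: consider edges lightest-first.
A B (1): add — endpoints in different components.
D E (4): add — endpoints in different components.
A C (10): add — endpoints in different components.
C D (12): add — endpoints in different components.
B F (15): add — endpoints in different components.
MST edge set: {A B, D E, A C, C D, B F}.
Of the listed edges, {B F, C D} are in the MST → 2.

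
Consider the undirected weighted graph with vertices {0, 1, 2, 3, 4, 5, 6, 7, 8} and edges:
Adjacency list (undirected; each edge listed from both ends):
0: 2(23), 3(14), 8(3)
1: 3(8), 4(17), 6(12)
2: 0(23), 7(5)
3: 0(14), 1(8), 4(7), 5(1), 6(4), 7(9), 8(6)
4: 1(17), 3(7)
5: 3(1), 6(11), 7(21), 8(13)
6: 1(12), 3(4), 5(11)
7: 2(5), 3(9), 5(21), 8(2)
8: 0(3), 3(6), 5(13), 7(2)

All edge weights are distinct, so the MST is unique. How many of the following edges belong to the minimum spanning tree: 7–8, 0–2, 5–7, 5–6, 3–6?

Kruskal: consider edges lightest-first.
3–5 (1): add — endpoints in different components.
7–8 (2): add — endpoints in different components.
0–8 (3): add — endpoints in different components.
3–6 (4): add — endpoints in different components.
2–7 (5): add — endpoints in different components.
3–8 (6): add — endpoints in different components.
3–4 (7): add — endpoints in different components.
1–3 (8): add — endpoints in different components.
MST edge set: {3–5, 7–8, 0–8, 3–6, 2–7, 3–8, 3–4, 1–3}.
Of the listed edges, {7–8, 3–6} are in the MST → 2.

2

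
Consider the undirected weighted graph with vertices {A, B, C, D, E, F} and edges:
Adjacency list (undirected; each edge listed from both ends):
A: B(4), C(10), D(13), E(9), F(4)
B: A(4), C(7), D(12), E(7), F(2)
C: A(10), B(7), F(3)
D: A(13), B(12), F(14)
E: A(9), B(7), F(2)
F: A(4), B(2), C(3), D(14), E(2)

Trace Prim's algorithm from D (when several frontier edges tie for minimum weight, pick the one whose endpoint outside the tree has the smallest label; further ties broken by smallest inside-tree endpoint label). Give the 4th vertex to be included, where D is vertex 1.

Prim, starting at D.
Step 1: frontier [B-D 12, A-D 13, D-F 14] → take B-D (12); add B.
Step 2: frontier [B-F 2, A-B 4, B-C 7, B-E 7, A-D 13, D-F 14] → take B-F (2); add F.
Step 3: frontier [A-B 4, B-C 7, B-E 7, A-D 13, E-F 2, C-F 3, A-F 4] → take E-F (2); add E.
Step 4: frontier [A-B 4, B-C 7, A-D 13, A-E 9, C-F 3, A-F 4] → take C-F (3); add C.
Step 5: frontier [A-B 4, A-C 10, A-D 13, A-E 9, A-F 4] → take A-B (4); add A.
Vertex order: D, B, F, E, C, A. The 4th vertex is E.

E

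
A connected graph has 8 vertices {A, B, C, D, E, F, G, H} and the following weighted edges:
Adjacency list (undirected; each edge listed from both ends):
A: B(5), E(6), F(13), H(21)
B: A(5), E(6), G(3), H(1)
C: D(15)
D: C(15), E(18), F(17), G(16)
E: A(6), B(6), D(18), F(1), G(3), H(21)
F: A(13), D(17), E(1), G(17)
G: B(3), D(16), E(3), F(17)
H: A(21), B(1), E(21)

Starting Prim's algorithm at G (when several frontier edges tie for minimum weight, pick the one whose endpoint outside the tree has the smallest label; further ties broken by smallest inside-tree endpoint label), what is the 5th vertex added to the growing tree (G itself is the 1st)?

Prim's algorithm from G:
Step 1: cheapest edge leaving the tree is B–G (3); add B.
Step 2: cheapest edge leaving the tree is B–H (1); add H.
Step 3: cheapest edge leaving the tree is E–G (3); add E.
Step 4: cheapest edge leaving the tree is E–F (1); add F.
Step 5: cheapest edge leaving the tree is A–B (5); add A.
Step 6: cheapest edge leaving the tree is D–G (16); add D.
Step 7: cheapest edge leaving the tree is C–D (15); add C.
Vertex order: G, B, H, E, F, A, D, C. The 5th vertex is F.

F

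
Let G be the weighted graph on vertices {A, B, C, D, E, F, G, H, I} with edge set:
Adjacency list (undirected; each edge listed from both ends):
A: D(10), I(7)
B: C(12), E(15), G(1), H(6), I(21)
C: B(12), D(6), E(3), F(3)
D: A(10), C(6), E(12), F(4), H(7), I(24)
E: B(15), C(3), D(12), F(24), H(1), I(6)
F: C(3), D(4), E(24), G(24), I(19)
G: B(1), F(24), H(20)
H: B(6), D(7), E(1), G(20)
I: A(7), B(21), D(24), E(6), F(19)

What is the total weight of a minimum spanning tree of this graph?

Kruskal: consider edges lightest-first.
B-G (1): add — endpoints in different components.
E-H (1): add — endpoints in different components.
C-E (3): add — endpoints in different components.
C-F (3): add — endpoints in different components.
D-F (4): add — endpoints in different components.
B-H (6): add — endpoints in different components.
C-D (6): skip — C and D already connected.
E-I (6): add — endpoints in different components.
A-I (7): add — endpoints in different components.
MST edges: B-G, E-H, C-E, C-F, D-F, B-H, E-I, A-I; total weight 1+1+3+3+4+6+6+7 = 31.

31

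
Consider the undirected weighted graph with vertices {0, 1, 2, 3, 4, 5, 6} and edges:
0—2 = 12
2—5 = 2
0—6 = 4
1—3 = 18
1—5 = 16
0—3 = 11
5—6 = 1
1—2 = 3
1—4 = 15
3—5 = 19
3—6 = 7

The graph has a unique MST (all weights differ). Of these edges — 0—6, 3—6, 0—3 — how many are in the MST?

2

Kruskal's algorithm — process edges by increasing weight (ties by edge label):
5—6 (1): add. Components now {0} {1} {2} {3} {4} {5,6}
2—5 (2): add. Components now {0} {1} {2,5,6} {3} {4}
1—2 (3): add. Components now {0} {1,2,5,6} {3} {4}
0—6 (4): add. Components now {0,1,2,5,6} {3} {4}
3—6 (7): add. Components now {0,1,2,3,5,6} {4}
0—3 (11): skip — 0 and 3 already connected.
0—2 (12): skip — 0 and 2 already connected.
1—4 (15): add. Components now {0,1,2,3,4,5,6}
MST edge set: {5—6, 2—5, 1—2, 0—6, 3—6, 1—4}.
Of the listed edges, {0—6, 3—6} are in the MST → 2.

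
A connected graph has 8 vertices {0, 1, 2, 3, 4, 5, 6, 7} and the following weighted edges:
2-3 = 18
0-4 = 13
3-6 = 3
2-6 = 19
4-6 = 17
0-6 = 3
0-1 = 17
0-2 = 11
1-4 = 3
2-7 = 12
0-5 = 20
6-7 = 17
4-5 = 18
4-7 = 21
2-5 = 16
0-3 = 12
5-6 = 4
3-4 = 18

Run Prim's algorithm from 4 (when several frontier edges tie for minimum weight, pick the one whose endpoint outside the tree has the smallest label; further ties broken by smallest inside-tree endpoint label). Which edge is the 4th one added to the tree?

Grow the tree from 4 using Prim:
Step 1: cheapest edge leaving the tree is 1-4 (3); add 1.
Step 2: cheapest edge leaving the tree is 0-4 (13); add 0.
Step 3: cheapest edge leaving the tree is 0-6 (3); add 6.
Step 4: cheapest edge leaving the tree is 3-6 (3); add 3.
Step 5: cheapest edge leaving the tree is 5-6 (4); add 5.
Step 6: cheapest edge leaving the tree is 0-2 (11); add 2.
Step 7: cheapest edge leaving the tree is 2-7 (12); add 7.
The 4th edge added is 3-6.

3-6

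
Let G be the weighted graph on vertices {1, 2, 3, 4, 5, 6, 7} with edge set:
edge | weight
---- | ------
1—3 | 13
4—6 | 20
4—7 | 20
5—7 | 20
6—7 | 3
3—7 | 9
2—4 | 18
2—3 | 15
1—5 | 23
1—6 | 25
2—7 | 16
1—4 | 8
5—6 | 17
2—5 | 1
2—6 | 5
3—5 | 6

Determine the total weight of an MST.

36

Kruskal's algorithm — process edges by increasing weight (ties by edge label):
2—5 (1): add. Components now {1} {2,5} {3} {4} {6} {7}
6—7 (3): add. Components now {1} {2,5} {3} {4} {6,7}
2—6 (5): add. Components now {1} {2,5,6,7} {3} {4}
3—5 (6): add. Components now {1} {2,3,5,6,7} {4}
1—4 (8): add. Components now {1,4} {2,3,5,6,7}
3—7 (9): skip — 3 and 7 already connected.
1—3 (13): add. Components now {1,2,3,4,5,6,7}
MST edges: 2—5, 6—7, 2—6, 3—5, 1—4, 1—3; total weight 1+3+5+6+8+13 = 36.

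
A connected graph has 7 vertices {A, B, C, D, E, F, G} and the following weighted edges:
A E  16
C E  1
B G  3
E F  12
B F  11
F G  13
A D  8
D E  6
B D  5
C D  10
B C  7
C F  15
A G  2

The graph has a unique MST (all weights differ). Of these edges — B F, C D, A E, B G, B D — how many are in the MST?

3

Kruskal's algorithm — process edges by increasing weight (ties by edge label):
C E (1): add. Components now {A} {B} {C,E} {D} {F} {G}
A G (2): add. Components now {A,G} {B} {C,E} {D} {F}
B G (3): add. Components now {A,B,G} {C,E} {D} {F}
B D (5): add. Components now {A,B,D,G} {C,E} {F}
D E (6): add. Components now {A,B,C,D,E,G} {F}
B C (7): skip — B and C already connected.
A D (8): skip — A and D already connected.
C D (10): skip — C and D already connected.
B F (11): add. Components now {A,B,C,D,E,F,G}
MST edge set: {C E, A G, B G, B D, D E, B F}.
Of the listed edges, {B F, B G, B D} are in the MST → 3.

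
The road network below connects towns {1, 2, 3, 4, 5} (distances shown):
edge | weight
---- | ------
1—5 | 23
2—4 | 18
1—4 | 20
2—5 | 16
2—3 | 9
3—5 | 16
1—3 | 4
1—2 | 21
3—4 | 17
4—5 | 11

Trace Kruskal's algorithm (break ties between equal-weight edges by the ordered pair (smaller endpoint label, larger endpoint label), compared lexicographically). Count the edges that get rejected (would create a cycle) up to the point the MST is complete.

Kruskal's algorithm — process edges by increasing weight (ties by edge label):
1—3 (4): add. Components now {1,3} {2} {4} {5}
2—3 (9): add. Components now {1,2,3} {4} {5}
4—5 (11): add. Components now {1,2,3} {4,5}
2—5 (16): add. Components now {1,2,3,4,5}
Edges rejected before the tree was complete: 0.

0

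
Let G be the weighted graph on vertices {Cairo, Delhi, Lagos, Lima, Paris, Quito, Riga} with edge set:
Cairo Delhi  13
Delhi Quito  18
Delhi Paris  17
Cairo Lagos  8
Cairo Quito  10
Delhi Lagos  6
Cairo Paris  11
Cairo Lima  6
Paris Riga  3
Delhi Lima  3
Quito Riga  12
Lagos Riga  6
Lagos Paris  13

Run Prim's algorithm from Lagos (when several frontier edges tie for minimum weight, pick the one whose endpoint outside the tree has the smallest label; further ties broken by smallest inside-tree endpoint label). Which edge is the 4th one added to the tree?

Lagos-Riga

Prim's algorithm from Lagos:
Step 1: frontier [Delhi Lagos 6, Lagos Riga 6, Cairo Lagos 8, Lagos Paris 13] → take Delhi Lagos (6); add Delhi.
Step 2: frontier [Delhi Lima 3, Cairo Delhi 13, Delhi Paris 17, Delhi Quito 18, Lagos Riga 6, Cairo Lagos 8, Lagos Paris 13] → take Delhi Lima (3); add Lima.
Step 3: frontier [Cairo Delhi 13, Delhi Paris 17, Delhi Quito 18, Lagos Riga 6, Cairo Lagos 8, Lagos Paris 13, Cairo Lima 6] → take Cairo Lima (6); add Cairo.
Step 4: frontier [Cairo Quito 10, Cairo Paris 11, Delhi Paris 17, Delhi Quito 18, Lagos Riga 6, Lagos Paris 13] → take Lagos Riga (6); add Riga.
Step 5: frontier [Cairo Quito 10, Cairo Paris 11, Delhi Paris 17, Delhi Quito 18, Lagos Paris 13, Paris Riga 3, Quito Riga 12] → take Paris Riga (3); add Paris.
Step 6: frontier [Cairo Quito 10, Delhi Quito 18, Quito Riga 12] → take Cairo Quito (10); add Quito.
The 4th edge added is Lagos Riga.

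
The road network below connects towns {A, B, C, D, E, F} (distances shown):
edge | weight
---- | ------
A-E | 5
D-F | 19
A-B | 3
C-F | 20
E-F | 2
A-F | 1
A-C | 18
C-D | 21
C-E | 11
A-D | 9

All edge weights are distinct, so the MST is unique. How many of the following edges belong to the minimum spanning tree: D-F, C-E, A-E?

Kruskal's algorithm — process edges by increasing weight (ties by edge label):
A-F (1): add. Components now {A,F} {B} {C} {D} {E}
E-F (2): add. Components now {A,E,F} {B} {C} {D}
A-B (3): add. Components now {A,B,E,F} {C} {D}
A-E (5): skip — A and E already connected.
A-D (9): add. Components now {A,B,D,E,F} {C}
C-E (11): add. Components now {A,B,C,D,E,F}
MST edge set: {A-F, E-F, A-B, A-D, C-E}.
Of the listed edges, {C-E} are in the MST → 1.

1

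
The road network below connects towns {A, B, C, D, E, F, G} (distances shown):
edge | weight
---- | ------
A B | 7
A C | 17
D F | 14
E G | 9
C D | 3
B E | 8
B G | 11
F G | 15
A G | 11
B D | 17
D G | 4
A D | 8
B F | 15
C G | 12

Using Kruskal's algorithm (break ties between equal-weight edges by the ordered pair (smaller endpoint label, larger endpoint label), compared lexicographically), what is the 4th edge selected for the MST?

Kruskal's algorithm — process edges by increasing weight (ties by edge label):
C D (3): add. Components now {A} {B} {C,D} {E} {F} {G}
D G (4): add. Components now {A} {B} {C,D,G} {E} {F}
A B (7): add. Components now {A,B} {C,D,G} {E} {F}
A D (8): add. Components now {A,B,C,D,G} {E} {F}
B E (8): add. Components now {A,B,C,D,E,G} {F}
E G (9): skip — E and G already connected.
A G (11): skip — A and G already connected.
B G (11): skip — B and G already connected.
C G (12): skip — C and G already connected.
D F (14): add. Components now {A,B,C,D,E,F,G}
The 4th edge added is A D.

A-D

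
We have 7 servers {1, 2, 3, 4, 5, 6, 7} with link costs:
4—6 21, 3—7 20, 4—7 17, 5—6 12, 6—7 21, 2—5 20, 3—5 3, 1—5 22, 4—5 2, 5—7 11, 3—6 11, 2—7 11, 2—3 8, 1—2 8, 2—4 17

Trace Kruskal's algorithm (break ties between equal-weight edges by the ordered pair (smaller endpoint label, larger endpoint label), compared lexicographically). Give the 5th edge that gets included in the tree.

Sort edges by weight, then run Kruskal:
4—5 (2): add. Components now {1} {2} {3} {4,5} {6} {7}
3—5 (3): add. Components now {1} {2} {3,4,5} {6} {7}
1—2 (8): add. Components now {1,2} {3,4,5} {6} {7}
2—3 (8): add. Components now {1,2,3,4,5} {6} {7}
2—7 (11): add. Components now {1,2,3,4,5,7} {6}
3—6 (11): add. Components now {1,2,3,4,5,6,7}
The 5th edge added is 2—7.

2-7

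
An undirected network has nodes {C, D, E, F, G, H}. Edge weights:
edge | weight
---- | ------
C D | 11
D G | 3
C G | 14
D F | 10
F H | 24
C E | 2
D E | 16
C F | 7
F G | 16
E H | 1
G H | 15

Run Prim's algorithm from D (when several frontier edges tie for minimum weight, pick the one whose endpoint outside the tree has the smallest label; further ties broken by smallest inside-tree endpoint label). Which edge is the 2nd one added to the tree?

Prim, starting at D.
Step 1: cheapest edge leaving the tree is D G (3); add G.
Step 2: cheapest edge leaving the tree is D F (10); add F.
Step 3: cheapest edge leaving the tree is C F (7); add C.
Step 4: cheapest edge leaving the tree is C E (2); add E.
Step 5: cheapest edge leaving the tree is E H (1); add H.
The 2nd edge added is D F.

D-F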